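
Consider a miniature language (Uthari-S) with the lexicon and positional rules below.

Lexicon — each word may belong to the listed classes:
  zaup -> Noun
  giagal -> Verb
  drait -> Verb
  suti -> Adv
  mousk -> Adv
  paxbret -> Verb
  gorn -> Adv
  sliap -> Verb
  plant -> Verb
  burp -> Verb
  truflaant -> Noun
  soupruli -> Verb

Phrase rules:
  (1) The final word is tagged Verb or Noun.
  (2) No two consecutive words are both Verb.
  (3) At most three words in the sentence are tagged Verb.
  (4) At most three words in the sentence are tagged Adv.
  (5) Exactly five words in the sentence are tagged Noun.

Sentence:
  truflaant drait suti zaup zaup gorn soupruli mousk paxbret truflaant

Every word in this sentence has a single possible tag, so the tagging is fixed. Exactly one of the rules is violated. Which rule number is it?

Fixed tagging: Noun Verb Adv Noun Noun Adv Verb Adv Verb Noun.
Rule check: R1 holds, R2 holds, R3 holds, R4 holds, R5 violated.
Only rule 5 fails.

5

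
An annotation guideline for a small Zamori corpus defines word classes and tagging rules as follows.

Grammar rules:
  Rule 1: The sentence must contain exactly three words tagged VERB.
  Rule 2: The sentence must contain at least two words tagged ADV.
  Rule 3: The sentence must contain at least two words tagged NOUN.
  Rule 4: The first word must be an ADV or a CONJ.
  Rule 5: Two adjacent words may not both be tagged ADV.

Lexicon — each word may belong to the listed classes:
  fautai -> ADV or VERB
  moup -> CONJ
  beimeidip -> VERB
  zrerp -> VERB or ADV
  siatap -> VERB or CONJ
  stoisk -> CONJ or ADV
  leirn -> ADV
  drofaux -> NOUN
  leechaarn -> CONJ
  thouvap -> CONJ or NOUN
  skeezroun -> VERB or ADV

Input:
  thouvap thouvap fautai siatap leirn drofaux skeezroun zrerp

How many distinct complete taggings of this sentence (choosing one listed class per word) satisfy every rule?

Candidates per position — 1:thouvap {CONJ,NOUN}; 2:thouvap {CONJ,NOUN}; 3:fautai {ADV,VERB}; 4:siatap {VERB,CONJ}; 5:leirn {ADV}; 6:drofaux {NOUN}; 7:skeezroun {VERB,ADV}; 8:zrerp {VERB,ADV}.
There are 64 candidate sequences in total.
The sequences that satisfy every rule: CONJ NOUN ADV VERB ADV NOUN VERB VERB; CONJ NOUN VERB VERB ADV NOUN VERB ADV; CONJ NOUN VERB VERB ADV NOUN ADV VERB.
Count = 3.

3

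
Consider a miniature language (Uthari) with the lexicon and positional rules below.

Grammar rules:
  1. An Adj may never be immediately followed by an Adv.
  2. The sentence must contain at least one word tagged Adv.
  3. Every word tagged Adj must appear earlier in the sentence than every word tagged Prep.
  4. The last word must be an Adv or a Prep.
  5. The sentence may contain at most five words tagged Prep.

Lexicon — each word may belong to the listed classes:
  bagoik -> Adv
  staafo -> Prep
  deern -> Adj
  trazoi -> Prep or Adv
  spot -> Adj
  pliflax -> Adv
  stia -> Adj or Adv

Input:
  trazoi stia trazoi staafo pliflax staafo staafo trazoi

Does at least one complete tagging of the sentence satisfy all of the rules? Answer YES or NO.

Candidates per position — 1:trazoi {Prep,Adv}; 2:stia {Adj,Adv}; 3:trazoi {Prep,Adv}; 4:staafo {Prep}; 5:pliflax {Adv}; 6:staafo {Prep}; 7:staafo {Prep}; 8:trazoi {Prep,Adv}.
One satisfying assignment: Prep Adv Prep Prep Adv Prep Prep Adv.
Check: rule 1 holds; rule 2 holds; rule 3 holds; rule 4 holds; rule 5 holds.

YES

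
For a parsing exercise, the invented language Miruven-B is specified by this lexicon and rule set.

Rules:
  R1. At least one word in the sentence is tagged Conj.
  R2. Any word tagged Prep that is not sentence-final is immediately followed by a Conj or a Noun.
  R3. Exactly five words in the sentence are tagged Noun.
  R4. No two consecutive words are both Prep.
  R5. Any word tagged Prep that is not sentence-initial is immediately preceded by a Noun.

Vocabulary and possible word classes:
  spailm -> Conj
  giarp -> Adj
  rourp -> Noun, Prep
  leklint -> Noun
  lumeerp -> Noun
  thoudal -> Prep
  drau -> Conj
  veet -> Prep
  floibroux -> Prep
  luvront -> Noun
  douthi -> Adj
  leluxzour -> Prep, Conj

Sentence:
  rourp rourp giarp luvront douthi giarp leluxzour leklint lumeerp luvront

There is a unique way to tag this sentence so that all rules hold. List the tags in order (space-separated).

Prep Noun Adj Noun Adj Adj Conj Noun Noun Noun

Candidates per position — 1:rourp {Noun,Prep}; 2:rourp {Noun,Prep}; 3:giarp {Adj}; 4:luvront {Noun}; 5:douthi {Adj}; 6:giarp {Adj}; 7:leluxzour {Prep,Conj}; 8:leklint {Noun}; 9:lumeerp {Noun}; 10:luvront {Noun}.
If word 2 were Prep, no tagging could satisfy rule 2; so word 2 is Noun.
If word 7 were Prep, no tagging could satisfy rule 1; so word 7 is Conj.
If word 1 were Noun, no tagging could satisfy rule 3; so word 1 is Prep.
That leaves exactly one tagging: Prep Noun Adj Noun Adj Adj Conj Noun Noun Noun.
Check: rule 1 holds; rule 2 holds; rule 3 holds; rule 4 holds; rule 5 holds.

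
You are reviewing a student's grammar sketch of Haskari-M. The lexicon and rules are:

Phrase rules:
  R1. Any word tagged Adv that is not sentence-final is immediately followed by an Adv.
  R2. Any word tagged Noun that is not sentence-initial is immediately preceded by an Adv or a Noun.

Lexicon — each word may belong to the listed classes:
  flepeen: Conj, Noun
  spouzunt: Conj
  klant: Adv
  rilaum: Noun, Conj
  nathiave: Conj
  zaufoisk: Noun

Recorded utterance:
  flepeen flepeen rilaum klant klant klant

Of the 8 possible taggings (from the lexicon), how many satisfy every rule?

4

Candidates per position — 1:flepeen {Conj,Noun}; 2:flepeen {Conj,Noun}; 3:rilaum {Noun,Conj}; 4:klant {Adv}; 5:klant {Adv}; 6:klant {Adv}.
There are 8 candidate sequences in total.
The sequences that satisfy every rule: Conj Conj Conj Adv Adv Adv; Noun Conj Conj Adv Adv Adv; Noun Noun Noun Adv Adv Adv; Noun Noun Conj Adv Adv Adv.
Count = 4.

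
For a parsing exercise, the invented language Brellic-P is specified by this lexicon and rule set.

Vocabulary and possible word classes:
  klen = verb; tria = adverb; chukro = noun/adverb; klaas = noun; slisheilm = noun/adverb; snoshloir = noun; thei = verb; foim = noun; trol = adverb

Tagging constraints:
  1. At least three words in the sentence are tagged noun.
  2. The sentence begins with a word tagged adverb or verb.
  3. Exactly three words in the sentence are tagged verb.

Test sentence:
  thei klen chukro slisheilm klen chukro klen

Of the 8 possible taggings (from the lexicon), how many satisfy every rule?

Candidates per position — 1:thei {verb}; 2:klen {verb}; 3:chukro {noun,adverb}; 4:slisheilm {noun,adverb}; 5:klen {verb}; 6:chukro {noun,adverb}; 7:klen {verb}.
There are 8 candidate sequences in total.
Rule 3 cannot be satisfied by any choice of tags from the lexicon.
So there is no consistent tagging.
Count = 0.

0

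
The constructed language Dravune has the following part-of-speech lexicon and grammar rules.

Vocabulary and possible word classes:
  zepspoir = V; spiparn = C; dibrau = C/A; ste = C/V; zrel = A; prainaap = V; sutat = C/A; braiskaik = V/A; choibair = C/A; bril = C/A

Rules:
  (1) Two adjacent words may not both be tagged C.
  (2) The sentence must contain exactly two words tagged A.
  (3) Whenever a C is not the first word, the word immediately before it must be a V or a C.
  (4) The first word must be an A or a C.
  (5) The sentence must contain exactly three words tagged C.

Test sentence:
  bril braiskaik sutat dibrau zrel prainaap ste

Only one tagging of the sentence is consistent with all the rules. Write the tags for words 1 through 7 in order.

C V C A A V C

Candidates per position — 1:bril {C,A}; 2:braiskaik {V,A}; 3:sutat {C,A}; 4:dibrau {C,A}; 5:zrel {A}; 6:prainaap {V}; 7:ste {C,V}.
The remaining ambiguous positions (1, 2, 3, 4, 7) are resolved jointly — only one combination satisfies every rule.
That leaves exactly one tagging: C V C A A V C.
Rule-by-rule: rule 1 ok; rule 2 ok; rule 3 ok; rule 4 ok; rule 5 ok.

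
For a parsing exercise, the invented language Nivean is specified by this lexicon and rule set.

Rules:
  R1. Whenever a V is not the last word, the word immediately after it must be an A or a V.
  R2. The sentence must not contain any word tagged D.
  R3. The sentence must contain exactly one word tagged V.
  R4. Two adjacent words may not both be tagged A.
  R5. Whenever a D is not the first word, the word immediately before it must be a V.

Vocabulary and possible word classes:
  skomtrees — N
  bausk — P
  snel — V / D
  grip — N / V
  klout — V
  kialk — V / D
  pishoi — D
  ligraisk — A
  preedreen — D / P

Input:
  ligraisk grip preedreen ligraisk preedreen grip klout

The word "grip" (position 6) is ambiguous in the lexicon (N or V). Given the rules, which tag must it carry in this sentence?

Candidates per position — 1:ligraisk {A}; 2:grip {N,V}; 3:preedreen {D,P}; 4:ligraisk {A}; 5:preedreen {D,P}; 6:grip {N,V}; 7:klout {V}.
Position 2: V is ruled out by rule 1; that leaves N.
Position 3: D is ruled out by rule 2; that leaves P.
Position 5: D is ruled out by rule 2; that leaves P.
Position 6: V is ruled out by rule 3; that leaves N.
The only consistent sequence is: A N P A P N V.
Checking: rule 1 ✓; rule 2 ✓; rule 3 ✓; rule 4 ✓; rule 5 ✓.

N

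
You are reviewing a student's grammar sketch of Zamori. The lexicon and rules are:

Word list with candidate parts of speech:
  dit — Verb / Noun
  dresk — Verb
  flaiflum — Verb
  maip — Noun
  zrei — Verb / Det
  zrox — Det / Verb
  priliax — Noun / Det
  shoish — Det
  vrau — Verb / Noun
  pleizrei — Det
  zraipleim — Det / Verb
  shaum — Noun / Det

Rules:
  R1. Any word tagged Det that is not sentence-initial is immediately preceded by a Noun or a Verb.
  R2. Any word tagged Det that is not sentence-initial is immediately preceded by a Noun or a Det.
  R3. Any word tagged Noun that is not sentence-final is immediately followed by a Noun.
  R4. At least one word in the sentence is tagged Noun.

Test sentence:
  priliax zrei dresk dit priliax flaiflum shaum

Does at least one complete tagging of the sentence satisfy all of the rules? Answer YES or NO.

NO

Candidates per position — 1:priliax {Noun,Det}; 2:zrei {Verb,Det}; 3:dresk {Verb}; 4:dit {Verb,Noun}; 5:priliax {Noun,Det}; 6:flaiflum {Verb}; 7:shaum {Noun,Det}.
Every candidate sequence violates at least one rule; no consistent tagging exists.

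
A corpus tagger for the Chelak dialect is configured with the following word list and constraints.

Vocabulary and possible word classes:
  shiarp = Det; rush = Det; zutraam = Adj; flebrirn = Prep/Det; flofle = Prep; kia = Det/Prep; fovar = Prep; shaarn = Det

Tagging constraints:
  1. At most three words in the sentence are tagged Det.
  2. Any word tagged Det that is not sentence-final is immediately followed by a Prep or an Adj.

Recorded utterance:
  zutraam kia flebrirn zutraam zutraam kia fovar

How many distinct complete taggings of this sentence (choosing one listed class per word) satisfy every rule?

Candidates per position — 1:zutraam {Adj}; 2:kia {Det,Prep}; 3:flebrirn {Prep,Det}; 4:zutraam {Adj}; 5:zutraam {Adj}; 6:kia {Det,Prep}; 7:fovar {Prep}.
There are 8 candidate sequences in total.
Checking each against the rules leaves 6 sequences.
Count = 6.

6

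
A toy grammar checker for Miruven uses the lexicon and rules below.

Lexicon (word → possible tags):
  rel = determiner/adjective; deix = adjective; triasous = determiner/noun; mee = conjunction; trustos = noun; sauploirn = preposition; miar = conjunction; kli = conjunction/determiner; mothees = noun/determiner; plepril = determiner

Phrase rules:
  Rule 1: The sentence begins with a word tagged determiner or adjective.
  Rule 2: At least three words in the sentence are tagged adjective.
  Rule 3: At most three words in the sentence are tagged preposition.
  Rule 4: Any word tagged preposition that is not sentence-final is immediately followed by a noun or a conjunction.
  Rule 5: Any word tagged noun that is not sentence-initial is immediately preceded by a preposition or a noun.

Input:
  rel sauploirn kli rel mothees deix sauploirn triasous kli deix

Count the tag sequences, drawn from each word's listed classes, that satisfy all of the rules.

Candidates per position — 1:rel {determiner,adjective}; 2:sauploirn {preposition}; 3:kli {conjunction,determiner}; 4:rel {determiner,adjective}; 5:mothees {noun,determiner}; 6:deix {adjective}; 7:sauploirn {preposition}; 8:triasous {determiner,noun}; 9:kli {conjunction,determiner}; 10:deix {adjective}.
There are 64 candidate sequences in total.
Checking each against the rules leaves 6 sequences.
Count = 6.

6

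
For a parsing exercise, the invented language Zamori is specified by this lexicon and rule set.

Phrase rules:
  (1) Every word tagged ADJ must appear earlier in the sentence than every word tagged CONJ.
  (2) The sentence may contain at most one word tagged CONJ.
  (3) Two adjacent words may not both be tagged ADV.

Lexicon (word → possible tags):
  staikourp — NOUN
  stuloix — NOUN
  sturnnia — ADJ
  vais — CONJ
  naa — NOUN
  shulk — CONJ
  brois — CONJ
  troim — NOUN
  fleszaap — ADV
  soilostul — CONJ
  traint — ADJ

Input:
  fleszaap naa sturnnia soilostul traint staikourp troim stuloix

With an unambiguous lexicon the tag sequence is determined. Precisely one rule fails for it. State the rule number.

Fixed tagging: ADV NOUN ADJ CONJ ADJ NOUN NOUN NOUN.
Applying the rules: R1 fail, R2 pass, R3 pass.
Only rule 1 fails.

1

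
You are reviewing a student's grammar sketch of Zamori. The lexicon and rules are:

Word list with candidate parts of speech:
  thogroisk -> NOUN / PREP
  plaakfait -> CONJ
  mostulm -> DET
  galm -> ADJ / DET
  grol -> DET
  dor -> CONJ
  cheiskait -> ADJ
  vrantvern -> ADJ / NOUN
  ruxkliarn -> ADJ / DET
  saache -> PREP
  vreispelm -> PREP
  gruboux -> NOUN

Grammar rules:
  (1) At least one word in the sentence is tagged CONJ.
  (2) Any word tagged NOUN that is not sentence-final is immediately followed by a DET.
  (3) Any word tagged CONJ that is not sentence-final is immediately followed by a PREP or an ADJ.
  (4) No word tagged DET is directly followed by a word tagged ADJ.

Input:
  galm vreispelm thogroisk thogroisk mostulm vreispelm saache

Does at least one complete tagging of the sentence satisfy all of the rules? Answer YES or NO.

Candidates per position — 1:galm {ADJ,DET}; 2:vreispelm {PREP}; 3:thogroisk {NOUN,PREP}; 4:thogroisk {NOUN,PREP}; 5:mostulm {DET}; 6:vreispelm {PREP}; 7:saache {PREP}.
Rule 1 cannot be satisfied by any choice of tags from the lexicon.
So there is no consistent tagging.

NO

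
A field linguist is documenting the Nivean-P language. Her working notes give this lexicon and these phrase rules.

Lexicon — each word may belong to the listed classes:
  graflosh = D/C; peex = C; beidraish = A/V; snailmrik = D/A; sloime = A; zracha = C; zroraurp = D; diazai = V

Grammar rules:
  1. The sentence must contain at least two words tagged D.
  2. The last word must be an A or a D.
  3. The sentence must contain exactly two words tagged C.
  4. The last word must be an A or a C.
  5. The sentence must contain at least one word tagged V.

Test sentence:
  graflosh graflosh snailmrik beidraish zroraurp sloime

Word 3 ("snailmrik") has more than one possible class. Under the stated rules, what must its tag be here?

Candidates per position — 1:graflosh {D,C}; 2:graflosh {D,C}; 3:snailmrik {D,A}; 4:beidraish {A,V}; 5:zroraurp {D}; 6:sloime {A}.
Word 1 cannot be D — rule 3 would then fail for every completion. It is C.
Word 2 cannot be D — rule 3 would then fail for every completion. It is C.
Word 3 cannot be A — rule 1 would then fail for every completion. It is D.
Word 4 cannot be A — rule 5 would then fail for every completion. It is V.
So the tagging must be: C C D V D A.
Rule-by-rule: rule 1 holds; rule 2 holds; rule 3 holds; rule 4 holds; rule 5 holds.

D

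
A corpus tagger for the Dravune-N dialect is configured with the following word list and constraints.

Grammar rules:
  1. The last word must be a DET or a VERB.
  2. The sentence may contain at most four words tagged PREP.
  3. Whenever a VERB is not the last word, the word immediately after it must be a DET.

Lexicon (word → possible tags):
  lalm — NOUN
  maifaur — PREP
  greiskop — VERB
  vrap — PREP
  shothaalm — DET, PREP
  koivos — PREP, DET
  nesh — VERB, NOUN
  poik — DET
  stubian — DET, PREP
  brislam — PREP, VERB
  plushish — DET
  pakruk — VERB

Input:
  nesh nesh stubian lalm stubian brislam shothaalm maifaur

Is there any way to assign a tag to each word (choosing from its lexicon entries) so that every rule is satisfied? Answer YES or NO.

Candidates per position — 1:nesh {VERB,NOUN}; 2:nesh {VERB,NOUN}; 3:stubian {DET,PREP}; 4:lalm {NOUN}; 5:stubian {DET,PREP}; 6:brislam {PREP,VERB}; 7:shothaalm {DET,PREP}; 8:maifaur {PREP}.
Rule 1 cannot be satisfied by any choice of tags from the lexicon.
So there is no consistent tagging.

NO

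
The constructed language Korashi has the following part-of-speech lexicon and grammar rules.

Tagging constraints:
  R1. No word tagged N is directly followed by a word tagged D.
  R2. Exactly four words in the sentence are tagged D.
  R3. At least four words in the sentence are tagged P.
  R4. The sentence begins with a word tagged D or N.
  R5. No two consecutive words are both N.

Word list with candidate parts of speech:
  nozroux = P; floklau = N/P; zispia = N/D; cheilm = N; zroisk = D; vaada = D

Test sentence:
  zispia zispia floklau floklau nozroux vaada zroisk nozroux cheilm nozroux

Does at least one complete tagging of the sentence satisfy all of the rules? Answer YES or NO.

YES

Candidates per position — 1:zispia {N,D}; 2:zispia {N,D}; 3:floklau {N,P}; 4:floklau {N,P}; 5:nozroux {P}; 6:vaada {D}; 7:zroisk {D}; 8:nozroux {P}; 9:cheilm {N}; 10:nozroux {P}.
One satisfying assignment: D D P P P D D P N P.
Rule-by-rule: rule 1 ok; rule 2 ok; rule 3 ok; rule 4 ok; rule 5 ok.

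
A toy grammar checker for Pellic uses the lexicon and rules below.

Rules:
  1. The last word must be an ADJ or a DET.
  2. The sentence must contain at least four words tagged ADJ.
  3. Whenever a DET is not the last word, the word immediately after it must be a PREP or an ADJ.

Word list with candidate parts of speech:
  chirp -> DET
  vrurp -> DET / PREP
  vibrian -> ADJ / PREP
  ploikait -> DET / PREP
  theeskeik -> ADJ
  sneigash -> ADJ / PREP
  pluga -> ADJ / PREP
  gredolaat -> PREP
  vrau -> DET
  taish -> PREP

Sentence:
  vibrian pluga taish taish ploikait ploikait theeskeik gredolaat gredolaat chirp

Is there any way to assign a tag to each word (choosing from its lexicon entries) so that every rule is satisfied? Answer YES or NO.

Candidates per position — 1:vibrian {ADJ,PREP}; 2:pluga {ADJ,PREP}; 3:taish {PREP}; 4:taish {PREP}; 5:ploikait {DET,PREP}; 6:ploikait {DET,PREP}; 7:theeskeik {ADJ}; 8:gredolaat {PREP}; 9:gredolaat {PREP}; 10:chirp {DET}.
Rule 2 cannot be satisfied by any choice of tags from the lexicon.
So there is no consistent tagging.

NO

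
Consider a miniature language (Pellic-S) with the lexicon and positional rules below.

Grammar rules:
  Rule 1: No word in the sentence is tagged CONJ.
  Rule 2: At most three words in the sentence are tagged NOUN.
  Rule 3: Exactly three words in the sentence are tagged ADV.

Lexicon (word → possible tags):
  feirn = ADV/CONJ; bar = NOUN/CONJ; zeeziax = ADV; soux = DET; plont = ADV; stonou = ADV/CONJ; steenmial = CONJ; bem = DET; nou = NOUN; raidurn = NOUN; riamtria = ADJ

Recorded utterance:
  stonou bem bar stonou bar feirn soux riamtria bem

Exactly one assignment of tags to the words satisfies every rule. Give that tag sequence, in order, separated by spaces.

ADV DET NOUN ADV NOUN ADV DET ADJ DET

Candidates per position — 1:stonou {ADV,CONJ}; 2:bem {DET}; 3:bar {NOUN,CONJ}; 4:stonou {ADV,CONJ}; 5:bar {NOUN,CONJ}; 6:feirn {ADV,CONJ}; 7:soux {DET}; 8:riamtria {ADJ}; 9:bem {DET}.
Position 1: CONJ is ruled out by rule 1; that leaves ADV.
Position 3: CONJ is ruled out by rule 1; that leaves NOUN.
Position 4: CONJ is ruled out by rule 1; that leaves ADV.
Position 5: CONJ is ruled out by rule 1; that leaves NOUN.
Position 6: CONJ is ruled out by rule 1; that leaves ADV.
So the tagging must be: ADV DET NOUN ADV NOUN ADV DET ADJ DET.
Check: rule 1 ok; rule 2 ok; rule 3 ok.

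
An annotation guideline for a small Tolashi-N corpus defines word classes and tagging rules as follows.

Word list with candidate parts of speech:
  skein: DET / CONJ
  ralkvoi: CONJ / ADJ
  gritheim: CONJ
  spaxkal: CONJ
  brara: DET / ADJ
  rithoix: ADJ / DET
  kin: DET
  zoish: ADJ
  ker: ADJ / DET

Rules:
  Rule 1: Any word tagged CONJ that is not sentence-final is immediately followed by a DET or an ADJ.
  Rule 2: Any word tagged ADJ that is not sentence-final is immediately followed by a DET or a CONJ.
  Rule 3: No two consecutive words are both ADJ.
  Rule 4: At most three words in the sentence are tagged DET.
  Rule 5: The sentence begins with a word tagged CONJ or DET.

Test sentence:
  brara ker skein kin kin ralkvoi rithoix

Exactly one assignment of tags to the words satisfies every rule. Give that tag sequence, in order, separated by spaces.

DET ADJ CONJ DET DET CONJ ADJ

Candidates per position — 1:brara {DET,ADJ}; 2:ker {ADJ,DET}; 3:skein {DET,CONJ}; 4:kin {DET}; 5:kin {DET}; 6:ralkvoi {CONJ,ADJ}; 7:rithoix {ADJ,DET}.
At position 1, choosing ADJ makes rule 5 impossible to satisfy; hence DET.
At position 2, choosing DET makes rule 4 impossible to satisfy; hence ADJ.
At position 3, choosing DET makes rule 4 impossible to satisfy; hence CONJ.
At position 7, choosing DET makes rule 4 impossible to satisfy; hence ADJ.
At position 6, choosing ADJ makes rule 2 impossible to satisfy; hence CONJ.
That leaves exactly one tagging: DET ADJ CONJ DET DET CONJ ADJ.
Rule-by-rule: rule 1 ok; rule 2 ok; rule 3 ok; rule 4 ok; rule 5 ok.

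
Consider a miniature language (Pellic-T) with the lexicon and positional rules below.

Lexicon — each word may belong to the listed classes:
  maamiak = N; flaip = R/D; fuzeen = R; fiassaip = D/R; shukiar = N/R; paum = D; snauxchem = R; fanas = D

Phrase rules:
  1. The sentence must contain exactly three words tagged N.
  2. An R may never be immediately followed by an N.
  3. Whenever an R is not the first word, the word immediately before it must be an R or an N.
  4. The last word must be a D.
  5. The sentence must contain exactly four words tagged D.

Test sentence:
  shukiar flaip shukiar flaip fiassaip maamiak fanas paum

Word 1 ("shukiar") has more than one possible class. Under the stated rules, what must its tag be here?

N

Candidates per position — 1:shukiar {N,R}; 2:flaip {R,D}; 3:shukiar {N,R}; 4:flaip {R,D}; 5:fiassaip {D,R}; 6:maamiak {N}; 7:fanas {D}; 8:paum {D}.
At position 1, choosing R makes rule 1 impossible to satisfy; hence N.
At position 3, choosing R makes rule 1 impossible to satisfy; hence N.
At position 5, choosing R makes rule 2 impossible to satisfy; hence D.
At position 2, choosing R makes rule 2 impossible to satisfy; hence D.
At position 4, choosing D makes rule 5 impossible to satisfy; hence R.
The unique satisfying tagging is: N D N R D N D D.
Check: rule 1 ok; rule 2 ok; rule 3 ok; rule 4 ok; rule 5 ok.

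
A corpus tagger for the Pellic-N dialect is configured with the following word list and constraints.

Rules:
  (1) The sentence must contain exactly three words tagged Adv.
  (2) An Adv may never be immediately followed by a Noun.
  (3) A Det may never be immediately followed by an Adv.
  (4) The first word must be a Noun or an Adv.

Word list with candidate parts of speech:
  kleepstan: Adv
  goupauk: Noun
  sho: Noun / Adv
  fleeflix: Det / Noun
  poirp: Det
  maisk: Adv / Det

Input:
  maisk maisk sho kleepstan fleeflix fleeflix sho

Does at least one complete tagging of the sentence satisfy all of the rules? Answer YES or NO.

Candidates per position — 1:maisk {Adv,Det}; 2:maisk {Adv,Det}; 3:sho {Noun,Adv}; 4:kleepstan {Adv}; 5:fleeflix {Det,Noun}; 6:fleeflix {Det,Noun}; 7:sho {Noun,Adv}.
One satisfying assignment: Adv Det Noun Adv Det Noun Adv.
Rule-by-rule: rule 1 holds; rule 2 holds; rule 3 holds; rule 4 holds.

YES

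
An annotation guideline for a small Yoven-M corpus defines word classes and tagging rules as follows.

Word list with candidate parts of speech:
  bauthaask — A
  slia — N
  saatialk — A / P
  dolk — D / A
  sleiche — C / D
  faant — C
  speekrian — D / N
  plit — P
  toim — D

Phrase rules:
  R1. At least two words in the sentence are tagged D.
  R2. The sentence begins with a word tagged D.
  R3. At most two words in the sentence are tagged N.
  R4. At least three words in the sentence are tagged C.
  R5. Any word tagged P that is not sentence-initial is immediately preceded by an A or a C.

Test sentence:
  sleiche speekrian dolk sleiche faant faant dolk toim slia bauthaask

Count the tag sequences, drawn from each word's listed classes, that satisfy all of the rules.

Candidates per position — 1:sleiche {C,D}; 2:speekrian {D,N}; 3:dolk {D,A}; 4:sleiche {C,D}; 5:faant {C}; 6:faant {C}; 7:dolk {D,A}; 8:toim {D}; 9:slia {N}; 10:bauthaask {A}.
There are 32 candidate sequences in total.
Checking each against the rules leaves 8 sequences.
Count = 8.

8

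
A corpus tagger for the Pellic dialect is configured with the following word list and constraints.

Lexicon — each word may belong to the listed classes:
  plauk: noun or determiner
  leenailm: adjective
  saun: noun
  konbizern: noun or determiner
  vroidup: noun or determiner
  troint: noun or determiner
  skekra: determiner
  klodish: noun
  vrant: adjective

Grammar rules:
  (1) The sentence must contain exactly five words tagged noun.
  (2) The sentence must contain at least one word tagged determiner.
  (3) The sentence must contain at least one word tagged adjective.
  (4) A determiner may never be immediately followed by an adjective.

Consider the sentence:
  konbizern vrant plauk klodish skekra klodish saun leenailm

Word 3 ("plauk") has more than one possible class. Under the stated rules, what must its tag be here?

noun

Candidates per position — 1:konbizern {noun,determiner}; 2:vrant {adjective}; 3:plauk {noun,determiner}; 4:klodish {noun}; 5:skekra {determiner}; 6:klodish {noun}; 7:saun {noun}; 8:leenailm {adjective}.
At position 1, choosing determiner makes rule 1 impossible to satisfy; hence noun.
At position 3, choosing determiner makes rule 1 impossible to satisfy; hence noun.
So the tagging must be: noun adjective noun noun determiner noun noun adjective.
Verifying each rule — rule 1 ok; rule 2 ok; rule 3 ok; rule 4 ok.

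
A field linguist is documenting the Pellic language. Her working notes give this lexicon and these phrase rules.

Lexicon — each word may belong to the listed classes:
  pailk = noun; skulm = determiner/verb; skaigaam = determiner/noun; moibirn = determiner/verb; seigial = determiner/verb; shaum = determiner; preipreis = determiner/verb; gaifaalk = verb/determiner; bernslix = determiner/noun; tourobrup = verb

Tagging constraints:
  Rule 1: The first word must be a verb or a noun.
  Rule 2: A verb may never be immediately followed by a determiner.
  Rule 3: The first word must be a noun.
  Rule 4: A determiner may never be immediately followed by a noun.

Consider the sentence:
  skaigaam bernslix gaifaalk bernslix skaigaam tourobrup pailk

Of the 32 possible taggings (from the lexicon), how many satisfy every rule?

Candidates per position — 1:skaigaam {determiner,noun}; 2:bernslix {determiner,noun}; 3:gaifaalk {verb,determiner}; 4:bernslix {determiner,noun}; 5:skaigaam {determiner,noun}; 6:tourobrup {verb}; 7:pailk {noun}.
There are 32 candidate sequences in total.
Checking each against the rules leaves 6 sequences.
Count = 6.

6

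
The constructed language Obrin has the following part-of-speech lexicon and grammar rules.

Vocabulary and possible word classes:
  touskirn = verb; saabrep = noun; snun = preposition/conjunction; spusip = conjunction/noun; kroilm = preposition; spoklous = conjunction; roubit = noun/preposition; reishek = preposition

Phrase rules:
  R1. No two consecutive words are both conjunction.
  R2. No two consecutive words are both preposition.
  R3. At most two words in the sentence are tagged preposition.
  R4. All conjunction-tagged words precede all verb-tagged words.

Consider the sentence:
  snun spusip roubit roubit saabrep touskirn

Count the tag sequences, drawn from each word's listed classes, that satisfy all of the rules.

Candidates per position — 1:snun {preposition,conjunction}; 2:spusip {conjunction,noun}; 3:roubit {noun,preposition}; 4:roubit {noun,preposition}; 5:saabrep {noun}; 6:touskirn {verb}.
There are 16 candidate sequences in total.
Checking each against the rules leaves 9 sequences.
Count = 9.

9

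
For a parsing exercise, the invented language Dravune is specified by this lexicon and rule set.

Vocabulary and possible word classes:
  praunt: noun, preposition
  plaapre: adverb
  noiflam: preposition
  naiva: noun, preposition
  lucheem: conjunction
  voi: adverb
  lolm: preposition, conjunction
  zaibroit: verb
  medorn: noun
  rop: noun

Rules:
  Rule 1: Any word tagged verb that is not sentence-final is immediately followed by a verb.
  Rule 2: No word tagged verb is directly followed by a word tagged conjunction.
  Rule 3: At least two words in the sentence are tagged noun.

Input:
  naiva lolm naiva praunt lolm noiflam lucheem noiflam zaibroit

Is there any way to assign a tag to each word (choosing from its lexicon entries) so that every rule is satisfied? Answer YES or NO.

Candidates per position — 1:naiva {noun,preposition}; 2:lolm {preposition,conjunction}; 3:naiva {noun,preposition}; 4:praunt {noun,preposition}; 5:lolm {preposition,conjunction}; 6:noiflam {preposition}; 7:lucheem {conjunction}; 8:noiflam {preposition}; 9:zaibroit {verb}.
One satisfying assignment: noun conjunction noun preposition preposition preposition conjunction preposition verb.
Verifying each rule — rule 1 ok; rule 2 ok; rule 3 ok.

YES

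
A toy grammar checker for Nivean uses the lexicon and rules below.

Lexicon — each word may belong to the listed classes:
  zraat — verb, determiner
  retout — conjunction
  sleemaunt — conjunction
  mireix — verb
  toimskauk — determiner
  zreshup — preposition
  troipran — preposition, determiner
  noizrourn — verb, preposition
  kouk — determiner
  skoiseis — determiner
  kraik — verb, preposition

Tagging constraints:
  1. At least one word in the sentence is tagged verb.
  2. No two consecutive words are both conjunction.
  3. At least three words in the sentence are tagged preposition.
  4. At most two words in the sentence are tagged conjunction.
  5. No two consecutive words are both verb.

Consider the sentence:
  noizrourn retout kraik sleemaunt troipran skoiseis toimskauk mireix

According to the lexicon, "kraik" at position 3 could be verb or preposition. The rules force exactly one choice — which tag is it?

preposition

Candidates per position — 1:noizrourn {verb,preposition}; 2:retout {conjunction}; 3:kraik {verb,preposition}; 4:sleemaunt {conjunction}; 5:troipran {preposition,determiner}; 6:skoiseis {determiner}; 7:toimskauk {determiner}; 8:mireix {verb}.
Position 1: tagging it verb would leave rule 3 unsatisfiable, so it must be preposition.
Position 3: tagging it verb would leave rule 3 unsatisfiable, so it must be preposition.
Position 5: tagging it determiner would leave rule 3 unsatisfiable, so it must be preposition.
That leaves exactly one tagging: preposition conjunction preposition conjunction preposition determiner determiner verb.
Checking: rule 1 satisfied; rule 2 satisfied; rule 3 satisfied; rule 4 satisfied; rule 5 satisfied.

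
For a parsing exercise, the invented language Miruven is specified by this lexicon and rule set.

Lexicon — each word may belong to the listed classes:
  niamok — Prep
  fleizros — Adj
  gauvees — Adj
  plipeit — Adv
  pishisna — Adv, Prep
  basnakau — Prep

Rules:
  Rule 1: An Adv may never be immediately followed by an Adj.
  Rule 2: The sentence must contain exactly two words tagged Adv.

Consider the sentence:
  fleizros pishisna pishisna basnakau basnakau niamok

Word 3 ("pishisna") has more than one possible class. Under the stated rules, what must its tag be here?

Candidates per position — 1:fleizros {Adj}; 2:pishisna {Adv,Prep}; 3:pishisna {Adv,Prep}; 4:basnakau {Prep}; 5:basnakau {Prep}; 6:niamok {Prep}.
Word 2 cannot be Prep — rule 2 would then fail for every completion. It is Adv.
Word 3 cannot be Prep — rule 2 would then fail for every completion. It is Adv.
The unique satisfying tagging is: Adj Adv Adv Prep Prep Prep.
Verifying each rule — rule 1 satisfied; rule 2 satisfied.

Adv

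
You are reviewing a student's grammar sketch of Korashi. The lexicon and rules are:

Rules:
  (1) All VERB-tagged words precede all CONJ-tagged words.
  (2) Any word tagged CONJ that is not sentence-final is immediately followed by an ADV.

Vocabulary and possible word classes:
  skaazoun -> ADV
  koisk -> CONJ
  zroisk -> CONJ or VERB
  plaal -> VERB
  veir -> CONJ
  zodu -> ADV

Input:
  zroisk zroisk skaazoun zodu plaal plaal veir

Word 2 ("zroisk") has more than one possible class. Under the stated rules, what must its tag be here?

Candidates per position — 1:zroisk {CONJ,VERB}; 2:zroisk {CONJ,VERB}; 3:skaazoun {ADV}; 4:zodu {ADV}; 5:plaal {VERB}; 6:plaal {VERB}; 7:veir {CONJ}.
If word 1 were CONJ, no tagging could satisfy rule 1; so word 1 is VERB.
If word 2 were CONJ, no tagging could satisfy rule 1; so word 2 is VERB.
That leaves exactly one tagging: VERB VERB ADV ADV VERB VERB CONJ.
Verifying each rule — rule 1 satisfied; rule 2 satisfied.

VERB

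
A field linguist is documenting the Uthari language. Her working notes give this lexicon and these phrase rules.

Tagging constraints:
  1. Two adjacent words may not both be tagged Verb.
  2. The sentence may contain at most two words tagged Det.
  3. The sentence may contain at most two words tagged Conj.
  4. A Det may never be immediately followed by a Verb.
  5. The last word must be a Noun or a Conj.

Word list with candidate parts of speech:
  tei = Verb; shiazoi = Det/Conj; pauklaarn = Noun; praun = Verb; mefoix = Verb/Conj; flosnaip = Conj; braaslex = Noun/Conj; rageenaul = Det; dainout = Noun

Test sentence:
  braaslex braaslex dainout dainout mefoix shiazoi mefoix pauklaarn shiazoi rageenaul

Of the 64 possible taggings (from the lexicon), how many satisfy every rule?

Candidates per position — 1:braaslex {Noun,Conj}; 2:braaslex {Noun,Conj}; 3:dainout {Noun}; 4:dainout {Noun}; 5:mefoix {Verb,Conj}; 6:shiazoi {Det,Conj}; 7:mefoix {Verb,Conj}; 8:pauklaarn {Noun}; 9:shiazoi {Det,Conj}; 10:rageenaul {Det}.
There are 64 candidate sequences in total.
Rule 5 cannot be satisfied by any choice of tags from the lexicon.
So there is no consistent tagging.
Count = 0.

0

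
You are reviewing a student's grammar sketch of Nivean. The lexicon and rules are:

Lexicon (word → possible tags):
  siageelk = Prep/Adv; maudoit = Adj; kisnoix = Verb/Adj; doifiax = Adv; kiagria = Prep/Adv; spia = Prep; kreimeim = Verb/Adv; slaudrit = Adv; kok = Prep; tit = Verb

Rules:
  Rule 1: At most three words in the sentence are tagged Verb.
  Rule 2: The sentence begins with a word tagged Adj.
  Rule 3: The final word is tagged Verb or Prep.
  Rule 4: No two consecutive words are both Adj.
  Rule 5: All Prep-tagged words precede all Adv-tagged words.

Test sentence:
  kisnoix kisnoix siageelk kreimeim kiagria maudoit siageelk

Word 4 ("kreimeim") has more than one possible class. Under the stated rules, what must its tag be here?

Candidates per position — 1:kisnoix {Verb,Adj}; 2:kisnoix {Verb,Adj}; 3:siageelk {Prep,Adv}; 4:kreimeim {Verb,Adv}; 5:kiagria {Prep,Adv}; 6:maudoit {Adj}; 7:siageelk {Prep,Adv}.
Word 1 cannot be Verb — rule 2 would then fail for every completion. It is Adj.
Word 2 cannot be Adj — rule 4 would then fail for every completion. It is Verb.
Word 7 cannot be Adv — rule 3 would then fail for every completion. It is Prep.
Word 3 cannot be Adv — rule 5 would then fail for every completion. It is Prep.
Word 4 cannot be Adv — rule 5 would then fail for every completion. It is Verb.
Word 5 cannot be Adv — rule 5 would then fail for every completion. It is Prep.
The unique satisfying tagging is: Adj Verb Prep Verb Prep Adj Prep.
Checking: rule 1 ✓; rule 2 ✓; rule 3 ✓; rule 4 ✓; rule 5 ✓.

Verb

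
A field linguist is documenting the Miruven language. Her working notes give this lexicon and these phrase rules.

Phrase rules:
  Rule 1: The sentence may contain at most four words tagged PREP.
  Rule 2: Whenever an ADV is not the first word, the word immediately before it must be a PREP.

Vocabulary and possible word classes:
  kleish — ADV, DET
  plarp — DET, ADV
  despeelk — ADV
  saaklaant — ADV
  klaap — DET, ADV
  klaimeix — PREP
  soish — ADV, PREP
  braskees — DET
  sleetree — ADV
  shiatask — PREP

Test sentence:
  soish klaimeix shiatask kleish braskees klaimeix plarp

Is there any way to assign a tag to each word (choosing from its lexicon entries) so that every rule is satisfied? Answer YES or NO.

YES

Candidates per position — 1:soish {ADV,PREP}; 2:klaimeix {PREP}; 3:shiatask {PREP}; 4:kleish {ADV,DET}; 5:braskees {DET}; 6:klaimeix {PREP}; 7:plarp {DET,ADV}.
One satisfying assignment: PREP PREP PREP DET DET PREP ADV.
Rule-by-rule: rule 1 ok; rule 2 ok.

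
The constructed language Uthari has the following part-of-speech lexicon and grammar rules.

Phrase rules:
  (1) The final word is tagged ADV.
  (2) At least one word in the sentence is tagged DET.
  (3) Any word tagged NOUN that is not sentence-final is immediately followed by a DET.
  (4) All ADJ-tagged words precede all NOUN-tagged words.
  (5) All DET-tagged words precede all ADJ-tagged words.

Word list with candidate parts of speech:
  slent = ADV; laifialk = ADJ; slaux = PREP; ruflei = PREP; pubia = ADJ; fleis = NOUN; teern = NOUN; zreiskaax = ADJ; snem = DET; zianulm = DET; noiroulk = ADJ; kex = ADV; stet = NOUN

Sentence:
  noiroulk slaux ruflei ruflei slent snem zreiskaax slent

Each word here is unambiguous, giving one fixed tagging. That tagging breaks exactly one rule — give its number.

5

Fixed tagging: ADJ PREP PREP PREP ADV DET ADJ ADV.
Checking each rule: R1 holds, R2 holds, R3 holds, R4 holds, R5 violated.
Only rule 5 fails.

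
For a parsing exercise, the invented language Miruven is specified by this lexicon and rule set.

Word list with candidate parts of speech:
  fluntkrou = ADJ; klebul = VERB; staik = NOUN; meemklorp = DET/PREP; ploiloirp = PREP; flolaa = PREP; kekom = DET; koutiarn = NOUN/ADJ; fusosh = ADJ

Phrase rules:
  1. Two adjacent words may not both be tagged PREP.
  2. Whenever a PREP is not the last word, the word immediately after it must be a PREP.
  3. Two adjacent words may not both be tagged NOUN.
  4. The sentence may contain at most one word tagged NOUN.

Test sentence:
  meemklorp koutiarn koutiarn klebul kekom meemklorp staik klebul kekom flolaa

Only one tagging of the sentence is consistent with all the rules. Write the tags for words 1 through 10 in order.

Candidates per position — 1:meemklorp {DET,PREP}; 2:koutiarn {NOUN,ADJ}; 3:koutiarn {NOUN,ADJ}; 4:klebul {VERB}; 5:kekom {DET}; 6:meemklorp {DET,PREP}; 7:staik {NOUN}; 8:klebul {VERB}; 9:kekom {DET}; 10:flolaa {PREP}.
If word 1 were PREP, no tagging could satisfy rule 2; so word 1 is DET.
If word 2 were NOUN, no tagging could satisfy rule 4; so word 2 is ADJ.
If word 3 were NOUN, no tagging could satisfy rule 4; so word 3 is ADJ.
If word 6 were PREP, no tagging could satisfy rule 2; so word 6 is DET.
So the tagging must be: DET ADJ ADJ VERB DET DET NOUN VERB DET PREP.
Checking: rule 1 ok; rule 2 ok; rule 3 ok; rule 4 ok.

DET ADJ ADJ VERB DET DET NOUN VERB DET PREP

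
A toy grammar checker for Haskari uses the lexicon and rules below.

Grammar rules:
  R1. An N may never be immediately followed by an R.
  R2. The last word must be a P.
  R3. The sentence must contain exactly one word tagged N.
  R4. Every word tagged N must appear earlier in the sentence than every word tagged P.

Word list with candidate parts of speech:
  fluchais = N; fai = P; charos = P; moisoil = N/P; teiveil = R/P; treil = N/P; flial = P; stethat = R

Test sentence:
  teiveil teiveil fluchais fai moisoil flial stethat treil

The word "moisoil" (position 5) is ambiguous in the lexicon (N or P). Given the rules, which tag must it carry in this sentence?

Candidates per position — 1:teiveil {R,P}; 2:teiveil {R,P}; 3:fluchais {N}; 4:fai {P}; 5:moisoil {N,P}; 6:flial {P}; 7:stethat {R}; 8:treil {N,P}.
Position 1: P is ruled out by rule 4; that leaves R.
Position 2: P is ruled out by rule 4; that leaves R.
Position 5: N is ruled out by rule 3; that leaves P.
Position 8: N is ruled out by rule 2; that leaves P.
That leaves exactly one tagging: R R N P P P R P.
Check: rule 1 satisfied; rule 2 satisfied; rule 3 satisfied; rule 4 satisfied.

P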